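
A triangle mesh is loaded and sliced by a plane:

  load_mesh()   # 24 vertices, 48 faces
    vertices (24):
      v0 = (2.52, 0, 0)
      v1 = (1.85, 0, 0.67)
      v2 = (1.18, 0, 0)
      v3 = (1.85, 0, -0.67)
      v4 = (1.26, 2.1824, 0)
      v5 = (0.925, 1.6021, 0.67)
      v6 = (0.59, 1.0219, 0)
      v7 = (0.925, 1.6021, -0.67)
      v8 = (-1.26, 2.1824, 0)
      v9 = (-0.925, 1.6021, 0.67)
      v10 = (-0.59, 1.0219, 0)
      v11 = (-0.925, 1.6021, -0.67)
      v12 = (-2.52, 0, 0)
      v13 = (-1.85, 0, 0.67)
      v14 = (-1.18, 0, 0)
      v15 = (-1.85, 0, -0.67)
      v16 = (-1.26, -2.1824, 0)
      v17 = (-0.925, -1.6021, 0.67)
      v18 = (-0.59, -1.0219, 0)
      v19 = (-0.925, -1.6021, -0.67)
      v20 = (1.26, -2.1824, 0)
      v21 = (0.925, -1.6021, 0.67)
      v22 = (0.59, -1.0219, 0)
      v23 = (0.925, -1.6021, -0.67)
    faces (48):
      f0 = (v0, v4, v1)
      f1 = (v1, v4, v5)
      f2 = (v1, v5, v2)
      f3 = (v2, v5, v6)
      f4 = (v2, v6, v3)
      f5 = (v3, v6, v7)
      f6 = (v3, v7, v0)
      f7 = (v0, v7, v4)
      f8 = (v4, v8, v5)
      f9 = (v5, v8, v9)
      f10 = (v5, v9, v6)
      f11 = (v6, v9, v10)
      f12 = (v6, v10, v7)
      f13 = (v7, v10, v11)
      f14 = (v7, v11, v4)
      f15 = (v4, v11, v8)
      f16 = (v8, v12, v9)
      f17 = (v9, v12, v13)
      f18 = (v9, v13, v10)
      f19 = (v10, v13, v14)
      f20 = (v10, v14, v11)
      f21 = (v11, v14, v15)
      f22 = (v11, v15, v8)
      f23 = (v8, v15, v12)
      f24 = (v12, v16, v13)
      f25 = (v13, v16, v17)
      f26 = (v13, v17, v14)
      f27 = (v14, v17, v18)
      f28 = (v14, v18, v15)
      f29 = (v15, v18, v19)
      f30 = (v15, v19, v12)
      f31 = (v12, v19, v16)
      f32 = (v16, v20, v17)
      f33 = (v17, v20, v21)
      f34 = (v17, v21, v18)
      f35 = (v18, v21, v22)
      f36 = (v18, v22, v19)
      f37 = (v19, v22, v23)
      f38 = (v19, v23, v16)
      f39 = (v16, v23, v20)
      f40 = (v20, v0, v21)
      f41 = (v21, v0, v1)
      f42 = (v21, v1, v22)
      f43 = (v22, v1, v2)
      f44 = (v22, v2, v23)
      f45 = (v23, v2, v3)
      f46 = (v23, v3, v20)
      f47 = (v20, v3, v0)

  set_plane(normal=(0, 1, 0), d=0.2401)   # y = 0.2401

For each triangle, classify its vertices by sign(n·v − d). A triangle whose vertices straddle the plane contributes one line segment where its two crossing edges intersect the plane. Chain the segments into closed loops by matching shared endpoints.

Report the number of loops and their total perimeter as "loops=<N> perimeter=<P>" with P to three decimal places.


loops=2 perimeter=7.580

Straddling triangles (16 of 48):
  (v0,v4,v1) [-+-] → (2.38138, 0.2401, 0)–(1.78509, 0.2401, 0.596289)  len=0.8433
  (v1,v4,v5) [-++] → (1.78509, 0.2401, 0.596289)–(1.71137, 0.2401, 0.67)  len=0.1042
  (v1,v5,v2) [-+-] → (1.71137, 0.2401, 0.67)–(1.14178, 0.2401, 0.10041)  len=0.8055
  (v2,v5,v6) [-++] → (1.14178, 0.2401, 0.10041)–(1.04138, 0.2401, 0)  len=0.1420
  (v2,v6,v3) [-+-] → (1.04138, 0.2401, 0)–(1.55396, 0.2401, -0.51258)  len=0.7249
  (v3,v6,v7) [-++] → (1.55396, 0.2401, -0.51258)–(1.71137, 0.2401, -0.67)  len=0.2226
  (v3,v7,v0) [-+-] → (1.71137, 0.2401, -0.67)–(2.28096, 0.2401, -0.10041)  len=0.8055
  (v0,v7,v4) [-++] → (2.28096, 0.2401, -0.10041)–(2.38138, 0.2401, 0)  len=0.1420
  (v8,v12,v9) [+-+] → (-2.38138, 0.2401, 0)–(-2.28096, 0.2401, 0.10041)  len=0.1420
  (v9,v12,v13) [+--] → (-2.28096, 0.2401, 0.10041)–(-1.71137, 0.2401, 0.67)  len=0.8055
  (v9,v13,v10) [+-+] → (-1.71137, 0.2401, 0.67)–(-1.55396, 0.2401, 0.51258)  len=0.2226
  (v10,v13,v14) [+--] → (-1.55396, 0.2401, 0.51258)–(-1.04138, 0.2401, 0)  len=0.7249
  (v10,v14,v11) [+-+] → (-1.04138, 0.2401, 0)–(-1.14178, 0.2401, -0.10041)  len=0.1420
  (v11,v14,v15) [+--] → (-1.14178, 0.2401, -0.10041)–(-1.71137, 0.2401, -0.67)  len=0.8055
  (v11,v15,v8) [+-+] → (-1.71137, 0.2401, -0.67)–(-1.78509, 0.2401, -0.596289)  len=0.1042
  (v8,v15,v12) [+--] → (-1.78509, 0.2401, -0.596289)–(-2.38138, 0.2401, 0)  len=0.8433

Chained into 2 loop(s):
  loop 1: 8 segments, perimeter = 3.7901
  loop 2: 8 segments, perimeter = 3.7901
Total perimeter = 7.580


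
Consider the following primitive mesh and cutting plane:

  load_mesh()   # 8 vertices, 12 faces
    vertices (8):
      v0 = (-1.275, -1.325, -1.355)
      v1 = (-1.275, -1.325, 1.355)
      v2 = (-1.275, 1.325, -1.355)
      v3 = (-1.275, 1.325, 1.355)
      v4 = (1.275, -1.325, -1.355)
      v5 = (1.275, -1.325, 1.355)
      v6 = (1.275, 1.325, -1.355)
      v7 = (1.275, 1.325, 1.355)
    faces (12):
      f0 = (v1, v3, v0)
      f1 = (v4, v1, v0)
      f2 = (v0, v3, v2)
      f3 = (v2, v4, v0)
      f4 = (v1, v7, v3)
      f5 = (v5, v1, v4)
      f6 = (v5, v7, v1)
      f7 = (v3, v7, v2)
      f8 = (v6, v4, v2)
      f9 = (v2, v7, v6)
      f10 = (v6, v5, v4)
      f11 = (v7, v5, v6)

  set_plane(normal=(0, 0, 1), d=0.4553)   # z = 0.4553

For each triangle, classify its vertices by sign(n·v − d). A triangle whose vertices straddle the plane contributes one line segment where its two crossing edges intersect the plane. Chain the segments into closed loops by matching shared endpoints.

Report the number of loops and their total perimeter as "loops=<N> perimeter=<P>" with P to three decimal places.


loops=1 perimeter=10.400

Straddling triangles (8 of 12):
  (v1,v3,v0) [++-] → (-1.275, 0.44522, 0.4553)–(-1.275, -1.325, 0.4553)  len=1.7702
  (v4,v1,v0) [-+-] → (-0.428419, -1.325, 0.4553)–(-1.275, -1.325, 0.4553)  len=0.8466
  (v0,v3,v2) [-+-] → (-1.275, 0.44522, 0.4553)–(-1.275, 1.325, 0.4553)  len=0.8798
  (v5,v1,v4) [++-] → (-0.428419, -1.325, 0.4553)–(1.275, -1.325, 0.4553)  len=1.7034
  (v3,v7,v2) [++-] → (0.428419, 1.325, 0.4553)–(-1.275, 1.325, 0.4553)  len=1.7034
  (v2,v7,v6) [-+-] → (0.428419, 1.325, 0.4553)–(1.275, 1.325, 0.4553)  len=0.8466
  (v6,v5,v4) [-+-] → (1.275, -0.44522, 0.4553)–(1.275, -1.325, 0.4553)  len=0.8798
  (v7,v5,v6) [++-] → (1.275, -0.44522, 0.4553)–(1.275, 1.325, 0.4553)  len=1.7702

Chained into 1 loop(s):
  loop 1: 8 segments, perimeter = 10.4000
Total perimeter = 10.400


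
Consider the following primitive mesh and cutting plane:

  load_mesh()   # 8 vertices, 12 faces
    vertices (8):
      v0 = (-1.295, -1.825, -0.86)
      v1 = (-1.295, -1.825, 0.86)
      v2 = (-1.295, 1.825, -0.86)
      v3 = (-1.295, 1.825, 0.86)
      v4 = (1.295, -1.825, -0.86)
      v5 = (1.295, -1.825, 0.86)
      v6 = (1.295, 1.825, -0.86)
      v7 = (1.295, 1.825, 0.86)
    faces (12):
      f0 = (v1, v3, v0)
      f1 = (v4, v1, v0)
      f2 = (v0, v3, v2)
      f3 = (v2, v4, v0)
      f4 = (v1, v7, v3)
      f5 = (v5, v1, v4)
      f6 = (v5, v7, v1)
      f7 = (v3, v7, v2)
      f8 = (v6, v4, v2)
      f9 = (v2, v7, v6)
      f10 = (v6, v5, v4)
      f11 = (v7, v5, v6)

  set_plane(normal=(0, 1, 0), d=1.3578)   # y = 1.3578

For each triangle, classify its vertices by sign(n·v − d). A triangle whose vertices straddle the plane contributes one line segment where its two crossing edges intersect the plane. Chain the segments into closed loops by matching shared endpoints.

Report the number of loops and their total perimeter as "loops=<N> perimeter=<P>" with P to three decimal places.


Straddling triangles (8 of 12):
  (v1,v3,v0) [-+-] → (-1.295, 1.3578, 0.86)–(-1.295, 1.3578, 0.63984)  len=0.2202
  (v0,v3,v2) [-++] → (-1.295, 1.3578, 0.63984)–(-1.295, 1.3578, -0.86)  len=1.4998
  (v2,v4,v0) [+--] → (-0.96348, 1.3578, -0.86)–(-1.295, 1.3578, -0.86)  len=0.3315
  (v1,v7,v3) [-++] → (0.96348, 1.3578, 0.86)–(-1.295, 1.3578, 0.86)  len=2.2585
  (v5,v7,v1) [-+-] → (1.295, 1.3578, 0.86)–(0.96348, 1.3578, 0.86)  len=0.3315
  (v6,v4,v2) [+-+] → (1.295, 1.3578, -0.86)–(-0.96348, 1.3578, -0.86)  len=2.2585
  (v6,v5,v4) [+--] → (1.295, 1.3578, -0.63984)–(1.295, 1.3578, -0.86)  len=0.2202
  (v7,v5,v6) [+-+] → (1.295, 1.3578, 0.86)–(1.295, 1.3578, -0.63984)  len=1.4998

Chained into 1 loop(s):
  loop 1: 8 segments, perimeter = 8.6200
Total perimeter = 8.620

loops=1 perimeter=8.620


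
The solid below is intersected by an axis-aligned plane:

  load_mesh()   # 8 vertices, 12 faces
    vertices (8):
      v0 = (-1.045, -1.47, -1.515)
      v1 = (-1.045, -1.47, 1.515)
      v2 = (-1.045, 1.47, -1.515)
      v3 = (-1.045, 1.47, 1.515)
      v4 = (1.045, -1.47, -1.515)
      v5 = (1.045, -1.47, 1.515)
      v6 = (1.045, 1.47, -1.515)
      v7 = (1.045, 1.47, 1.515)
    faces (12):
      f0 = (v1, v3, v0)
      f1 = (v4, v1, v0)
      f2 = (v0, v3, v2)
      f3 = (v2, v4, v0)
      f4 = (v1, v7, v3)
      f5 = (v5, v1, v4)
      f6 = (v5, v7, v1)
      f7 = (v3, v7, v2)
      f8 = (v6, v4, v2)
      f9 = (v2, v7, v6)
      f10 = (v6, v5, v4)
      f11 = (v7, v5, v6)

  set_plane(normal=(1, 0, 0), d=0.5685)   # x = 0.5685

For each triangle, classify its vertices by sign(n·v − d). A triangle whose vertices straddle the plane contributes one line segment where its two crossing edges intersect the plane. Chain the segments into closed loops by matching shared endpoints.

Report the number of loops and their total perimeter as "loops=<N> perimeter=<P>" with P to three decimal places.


Straddling triangles (8 of 12):
  (v4,v1,v0) [+--] → (0.5685, -1.47, -0.824189)–(0.5685, -1.47, -1.515)  len=0.6908
  (v2,v4,v0) [-+-] → (0.5685, -0.799708, -1.515)–(0.5685, -1.47, -1.515)  len=0.6703
  (v1,v7,v3) [-+-] → (0.5685, 0.799708, 1.515)–(0.5685, 1.47, 1.515)  len=0.6703
  (v5,v1,v4) [+-+] → (0.5685, -1.47, 1.515)–(0.5685, -1.47, -0.824189)  len=2.3392
  (v5,v7,v1) [++-] → (0.5685, 0.799708, 1.515)–(0.5685, -1.47, 1.515)  len=2.2697
  (v3,v7,v2) [-+-] → (0.5685, 1.47, 1.515)–(0.5685, 1.47, 0.824189)  len=0.6908
  (v6,v4,v2) [++-] → (0.5685, -0.799708, -1.515)–(0.5685, 1.47, -1.515)  len=2.2697
  (v2,v7,v6) [-++] → (0.5685, 1.47, 0.824189)–(0.5685, 1.47, -1.515)  len=2.3392

Chained into 1 loop(s):
  loop 1: 8 segments, perimeter = 11.9400
Total perimeter = 11.940

loops=1 perimeter=11.940


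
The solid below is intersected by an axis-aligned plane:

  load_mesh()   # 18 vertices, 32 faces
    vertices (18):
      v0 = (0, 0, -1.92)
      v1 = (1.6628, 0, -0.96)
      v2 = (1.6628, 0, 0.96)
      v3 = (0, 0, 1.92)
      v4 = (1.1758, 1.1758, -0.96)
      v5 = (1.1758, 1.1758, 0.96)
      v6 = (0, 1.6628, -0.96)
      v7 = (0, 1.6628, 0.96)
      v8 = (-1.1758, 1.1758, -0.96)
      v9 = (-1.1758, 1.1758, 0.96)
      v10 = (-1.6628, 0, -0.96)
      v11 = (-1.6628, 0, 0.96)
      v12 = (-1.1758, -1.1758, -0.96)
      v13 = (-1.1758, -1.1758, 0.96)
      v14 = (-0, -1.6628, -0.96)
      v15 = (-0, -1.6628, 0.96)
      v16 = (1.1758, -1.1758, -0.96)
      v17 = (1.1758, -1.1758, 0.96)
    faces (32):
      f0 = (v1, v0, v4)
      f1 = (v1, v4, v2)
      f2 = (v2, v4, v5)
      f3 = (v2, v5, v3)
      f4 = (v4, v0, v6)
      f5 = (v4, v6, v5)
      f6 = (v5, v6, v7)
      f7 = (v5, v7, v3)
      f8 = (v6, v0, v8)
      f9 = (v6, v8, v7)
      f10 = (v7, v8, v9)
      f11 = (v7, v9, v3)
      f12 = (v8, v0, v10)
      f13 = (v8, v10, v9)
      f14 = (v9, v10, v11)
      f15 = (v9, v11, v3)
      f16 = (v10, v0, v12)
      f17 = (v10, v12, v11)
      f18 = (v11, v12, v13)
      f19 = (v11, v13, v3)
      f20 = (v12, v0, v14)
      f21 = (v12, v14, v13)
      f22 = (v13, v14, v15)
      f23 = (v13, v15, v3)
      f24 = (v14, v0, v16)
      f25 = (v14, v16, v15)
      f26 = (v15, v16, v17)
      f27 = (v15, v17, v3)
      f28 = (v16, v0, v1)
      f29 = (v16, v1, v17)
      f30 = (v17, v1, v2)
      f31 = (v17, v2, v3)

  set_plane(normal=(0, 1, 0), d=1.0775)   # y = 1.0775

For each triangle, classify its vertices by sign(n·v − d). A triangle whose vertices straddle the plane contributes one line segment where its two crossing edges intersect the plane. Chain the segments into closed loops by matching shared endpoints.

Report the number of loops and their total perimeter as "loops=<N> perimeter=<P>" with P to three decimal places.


loops=1 perimeter=8.914

Straddling triangles (12 of 32):
  (v1,v0,v4) [--+] → (1.0775, 1.0775, -1.04026)–(1.21651, 1.0775, -0.96)  len=0.1605
  (v1,v4,v2) [-+-] → (1.21651, 1.0775, -0.96)–(1.21651, 1.0775, -0.799483)  len=0.1605
  (v2,v4,v5) [-++] → (1.21651, 1.0775, -0.799483)–(1.21651, 1.0775, 0.96)  len=1.7595
  (v2,v5,v3) [-+-] → (1.21651, 1.0775, 0.96)–(1.0775, 1.0775, 1.04026)  len=0.1605
  (v4,v0,v6) [+-+] → (1.0775, 1.0775, -1.04026)–(0, 1.0775, -1.29792)  len=1.1079
  (v5,v7,v3) [++-] → (0, 1.0775, 1.29792)–(1.0775, 1.0775, 1.04026)  len=1.1079
  (v6,v0,v8) [+-+] → (0, 1.0775, -1.29792)–(-1.0775, 1.0775, -1.04026)  len=1.1079
  (v7,v9,v3) [++-] → (-1.0775, 1.0775, 1.04026)–(0, 1.0775, 1.29792)  len=1.1079
  (v8,v0,v10) [+--] → (-1.0775, 1.0775, -1.04026)–(-1.21651, 1.0775, -0.96)  len=0.1605
  (v8,v10,v9) [+-+] → (-1.21651, 1.0775, -0.96)–(-1.21651, 1.0775, 0.799483)  len=1.7595
  (v9,v10,v11) [+--] → (-1.21651, 1.0775, 0.799483)–(-1.21651, 1.0775, 0.96)  len=0.1605
  (v9,v11,v3) [+--] → (-1.21651, 1.0775, 0.96)–(-1.0775, 1.0775, 1.04026)  len=0.1605

Chained into 1 loop(s):
  loop 1: 12 segments, perimeter = 8.9136
Total perimeter = 8.914


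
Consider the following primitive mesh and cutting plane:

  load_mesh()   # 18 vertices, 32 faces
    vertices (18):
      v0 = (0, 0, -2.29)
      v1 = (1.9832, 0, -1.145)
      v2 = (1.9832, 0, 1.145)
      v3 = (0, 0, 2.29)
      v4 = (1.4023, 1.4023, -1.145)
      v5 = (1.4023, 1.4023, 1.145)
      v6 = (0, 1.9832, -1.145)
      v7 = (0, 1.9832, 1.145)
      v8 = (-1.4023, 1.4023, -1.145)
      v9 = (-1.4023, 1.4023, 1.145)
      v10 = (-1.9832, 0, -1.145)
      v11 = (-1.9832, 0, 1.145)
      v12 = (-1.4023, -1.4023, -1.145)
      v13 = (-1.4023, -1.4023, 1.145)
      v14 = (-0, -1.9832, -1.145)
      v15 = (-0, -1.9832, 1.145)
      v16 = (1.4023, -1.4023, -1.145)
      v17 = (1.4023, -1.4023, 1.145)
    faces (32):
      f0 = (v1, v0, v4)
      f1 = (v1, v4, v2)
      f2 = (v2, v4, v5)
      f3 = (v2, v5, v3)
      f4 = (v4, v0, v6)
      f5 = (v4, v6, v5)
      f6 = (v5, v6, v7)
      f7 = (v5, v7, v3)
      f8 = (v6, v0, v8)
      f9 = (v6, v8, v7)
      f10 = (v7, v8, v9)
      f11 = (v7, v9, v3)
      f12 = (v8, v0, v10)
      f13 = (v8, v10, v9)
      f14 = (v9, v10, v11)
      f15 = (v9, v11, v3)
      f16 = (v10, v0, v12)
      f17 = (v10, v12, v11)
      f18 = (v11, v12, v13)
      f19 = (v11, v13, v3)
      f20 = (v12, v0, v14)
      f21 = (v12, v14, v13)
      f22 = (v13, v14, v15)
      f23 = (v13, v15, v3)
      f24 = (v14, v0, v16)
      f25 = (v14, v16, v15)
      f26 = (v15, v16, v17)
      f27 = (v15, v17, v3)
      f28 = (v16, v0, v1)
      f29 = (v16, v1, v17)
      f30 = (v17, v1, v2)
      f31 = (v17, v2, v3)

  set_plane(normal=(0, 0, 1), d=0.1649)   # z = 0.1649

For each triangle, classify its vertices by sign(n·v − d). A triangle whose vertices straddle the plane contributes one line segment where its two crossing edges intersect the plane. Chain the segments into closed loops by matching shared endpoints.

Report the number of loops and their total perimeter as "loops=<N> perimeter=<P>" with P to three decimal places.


Straddling triangles (16 of 32):
  (v1,v4,v2) [--+] → (1.73458, 0.600172, 0.1649)–(1.9832, 0, 0.1649)  len=0.6496
  (v2,v4,v5) [+-+] → (1.73458, 0.600172, 0.1649)–(1.4023, 1.4023, 0.1649)  len=0.8682
  (v4,v6,v5) [--+] → (0.802128, 1.65092, 0.1649)–(1.4023, 1.4023, 0.1649)  len=0.6496
  (v5,v6,v7) [+-+] → (0.802128, 1.65092, 0.1649)–(0, 1.9832, 0.1649)  len=0.8682
  (v6,v8,v7) [--+] → (-0.600172, 1.73458, 0.1649)–(0, 1.9832, 0.1649)  len=0.6496
  (v7,v8,v9) [+-+] → (-0.600172, 1.73458, 0.1649)–(-1.4023, 1.4023, 0.1649)  len=0.8682
  (v8,v10,v9) [--+] → (-1.65092, 0.802128, 0.1649)–(-1.4023, 1.4023, 0.1649)  len=0.6496
  (v9,v10,v11) [+-+] → (-1.65092, 0.802128, 0.1649)–(-1.9832, 0, 0.1649)  len=0.8682
  (v10,v12,v11) [--+] → (-1.73458, -0.600172, 0.1649)–(-1.9832, 0, 0.1649)  len=0.6496
  (v11,v12,v13) [+-+] → (-1.73458, -0.600172, 0.1649)–(-1.4023, -1.4023, 0.1649)  len=0.8682
  (v12,v14,v13) [--+] → (-0.802128, -1.65092, 0.1649)–(-1.4023, -1.4023, 0.1649)  len=0.6496
  (v13,v14,v15) [+-+] → (-0.802128, -1.65092, 0.1649)–(0, -1.9832, 0.1649)  len=0.8682
  (v14,v16,v15) [--+] → (0.600172, -1.73458, 0.1649)–(0, -1.9832, 0.1649)  len=0.6496
  (v15,v16,v17) [+-+] → (0.600172, -1.73458, 0.1649)–(1.4023, -1.4023, 0.1649)  len=0.8682
  (v16,v1,v17) [--+] → (1.65092, -0.802128, 0.1649)–(1.4023, -1.4023, 0.1649)  len=0.6496
  (v17,v1,v2) [+-+] → (1.65092, -0.802128, 0.1649)–(1.9832, 0, 0.1649)  len=0.8682

Chained into 1 loop(s):
  loop 1: 16 segments, perimeter = 12.1429
Total perimeter = 12.143

loops=1 perimeter=12.143


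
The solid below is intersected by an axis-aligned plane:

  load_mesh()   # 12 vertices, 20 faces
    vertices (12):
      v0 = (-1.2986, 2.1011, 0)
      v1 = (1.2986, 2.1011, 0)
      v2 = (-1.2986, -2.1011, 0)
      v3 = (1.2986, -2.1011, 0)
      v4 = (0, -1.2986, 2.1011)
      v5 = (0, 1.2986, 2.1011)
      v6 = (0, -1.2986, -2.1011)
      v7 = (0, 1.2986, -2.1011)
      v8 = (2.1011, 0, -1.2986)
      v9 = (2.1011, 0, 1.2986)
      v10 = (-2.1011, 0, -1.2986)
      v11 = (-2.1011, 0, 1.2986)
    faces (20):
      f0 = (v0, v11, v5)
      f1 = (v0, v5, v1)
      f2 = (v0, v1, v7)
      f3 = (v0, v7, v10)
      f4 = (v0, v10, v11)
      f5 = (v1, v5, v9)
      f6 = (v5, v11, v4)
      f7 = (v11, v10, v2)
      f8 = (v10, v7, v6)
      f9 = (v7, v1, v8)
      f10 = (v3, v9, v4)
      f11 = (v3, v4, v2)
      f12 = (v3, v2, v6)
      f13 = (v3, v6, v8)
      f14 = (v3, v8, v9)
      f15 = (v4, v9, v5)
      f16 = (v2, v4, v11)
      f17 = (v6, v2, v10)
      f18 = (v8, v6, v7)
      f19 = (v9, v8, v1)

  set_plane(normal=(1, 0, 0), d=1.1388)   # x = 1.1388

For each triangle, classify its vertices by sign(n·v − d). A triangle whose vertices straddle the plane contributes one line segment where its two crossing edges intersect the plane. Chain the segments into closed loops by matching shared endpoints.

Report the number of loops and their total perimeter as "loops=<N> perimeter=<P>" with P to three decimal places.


Straddling triangles (10 of 20):
  (v0,v5,v1) [--+] → (1.1388, 2.00235, 0.258552)–(1.1388, 2.1011, 0)  len=0.2768
  (v0,v1,v7) [-+-] → (1.1388, 2.1011, 0)–(1.1388, 2.00235, -0.258552)  len=0.2768
  (v1,v5,v9) [+-+] → (1.1388, 2.00235, 0.258552)–(1.1388, 0.594756, 1.66614)  len=1.9906
  (v7,v1,v8) [-++] → (1.1388, 2.00235, -0.258552)–(1.1388, 0.594756, -1.66614)  len=1.9906
  (v3,v9,v4) [++-] → (1.1388, -0.594756, 1.66614)–(1.1388, -2.00235, 0.258552)  len=1.9906
  (v3,v4,v2) [+--] → (1.1388, -2.00235, 0.258552)–(1.1388, -2.1011, 0)  len=0.2768
  (v3,v2,v6) [+--] → (1.1388, -2.1011, 0)–(1.1388, -2.00235, -0.258552)  len=0.2768
  (v3,v6,v8) [+-+] → (1.1388, -2.00235, -0.258552)–(1.1388, -0.594756, -1.66614)  len=1.9906
  (v4,v9,v5) [-+-] → (1.1388, -0.594756, 1.66614)–(1.1388, 0.594756, 1.66614)  len=1.1895
  (v8,v6,v7) [+--] → (1.1388, -0.594756, -1.66614)–(1.1388, 0.594756, -1.66614)  len=1.1895

Chained into 1 loop(s):
  loop 1: 10 segments, perimeter = 11.4486
Total perimeter = 11.449

loops=1 perimeter=11.449


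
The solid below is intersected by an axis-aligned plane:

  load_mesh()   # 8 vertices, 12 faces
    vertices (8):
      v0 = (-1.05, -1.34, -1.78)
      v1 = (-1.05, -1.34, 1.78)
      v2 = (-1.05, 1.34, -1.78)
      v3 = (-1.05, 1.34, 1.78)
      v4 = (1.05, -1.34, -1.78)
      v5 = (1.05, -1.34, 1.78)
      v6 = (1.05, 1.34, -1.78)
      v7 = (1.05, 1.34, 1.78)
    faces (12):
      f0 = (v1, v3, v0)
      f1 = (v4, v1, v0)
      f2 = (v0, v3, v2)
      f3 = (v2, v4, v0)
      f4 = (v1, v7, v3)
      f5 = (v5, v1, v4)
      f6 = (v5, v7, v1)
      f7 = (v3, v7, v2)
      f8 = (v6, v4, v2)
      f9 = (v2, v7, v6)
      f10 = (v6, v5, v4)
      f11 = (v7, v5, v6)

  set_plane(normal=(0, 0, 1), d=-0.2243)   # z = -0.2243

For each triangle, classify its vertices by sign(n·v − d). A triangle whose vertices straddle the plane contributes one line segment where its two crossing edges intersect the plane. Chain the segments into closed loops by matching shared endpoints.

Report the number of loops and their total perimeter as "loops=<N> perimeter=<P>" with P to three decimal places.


loops=1 perimeter=9.560

Straddling triangles (8 of 12):
  (v1,v3,v0) [++-] → (-1.05, -0.168855, -0.2243)–(-1.05, -1.34, -0.2243)  len=1.1711
  (v4,v1,v0) [-+-] → (0.132312, -1.34, -0.2243)–(-1.05, -1.34, -0.2243)  len=1.1823
  (v0,v3,v2) [-+-] → (-1.05, -0.168855, -0.2243)–(-1.05, 1.34, -0.2243)  len=1.5089
  (v5,v1,v4) [++-] → (0.132312, -1.34, -0.2243)–(1.05, -1.34, -0.2243)  len=0.9177
  (v3,v7,v2) [++-] → (-0.132312, 1.34, -0.2243)–(-1.05, 1.34, -0.2243)  len=0.9177
  (v2,v7,v6) [-+-] → (-0.132312, 1.34, -0.2243)–(1.05, 1.34, -0.2243)  len=1.1823
  (v6,v5,v4) [-+-] → (1.05, 0.168855, -0.2243)–(1.05, -1.34, -0.2243)  len=1.5089
  (v7,v5,v6) [++-] → (1.05, 0.168855, -0.2243)–(1.05, 1.34, -0.2243)  len=1.1711

Chained into 1 loop(s):
  loop 1: 8 segments, perimeter = 9.5600
Total perimeter = 9.560


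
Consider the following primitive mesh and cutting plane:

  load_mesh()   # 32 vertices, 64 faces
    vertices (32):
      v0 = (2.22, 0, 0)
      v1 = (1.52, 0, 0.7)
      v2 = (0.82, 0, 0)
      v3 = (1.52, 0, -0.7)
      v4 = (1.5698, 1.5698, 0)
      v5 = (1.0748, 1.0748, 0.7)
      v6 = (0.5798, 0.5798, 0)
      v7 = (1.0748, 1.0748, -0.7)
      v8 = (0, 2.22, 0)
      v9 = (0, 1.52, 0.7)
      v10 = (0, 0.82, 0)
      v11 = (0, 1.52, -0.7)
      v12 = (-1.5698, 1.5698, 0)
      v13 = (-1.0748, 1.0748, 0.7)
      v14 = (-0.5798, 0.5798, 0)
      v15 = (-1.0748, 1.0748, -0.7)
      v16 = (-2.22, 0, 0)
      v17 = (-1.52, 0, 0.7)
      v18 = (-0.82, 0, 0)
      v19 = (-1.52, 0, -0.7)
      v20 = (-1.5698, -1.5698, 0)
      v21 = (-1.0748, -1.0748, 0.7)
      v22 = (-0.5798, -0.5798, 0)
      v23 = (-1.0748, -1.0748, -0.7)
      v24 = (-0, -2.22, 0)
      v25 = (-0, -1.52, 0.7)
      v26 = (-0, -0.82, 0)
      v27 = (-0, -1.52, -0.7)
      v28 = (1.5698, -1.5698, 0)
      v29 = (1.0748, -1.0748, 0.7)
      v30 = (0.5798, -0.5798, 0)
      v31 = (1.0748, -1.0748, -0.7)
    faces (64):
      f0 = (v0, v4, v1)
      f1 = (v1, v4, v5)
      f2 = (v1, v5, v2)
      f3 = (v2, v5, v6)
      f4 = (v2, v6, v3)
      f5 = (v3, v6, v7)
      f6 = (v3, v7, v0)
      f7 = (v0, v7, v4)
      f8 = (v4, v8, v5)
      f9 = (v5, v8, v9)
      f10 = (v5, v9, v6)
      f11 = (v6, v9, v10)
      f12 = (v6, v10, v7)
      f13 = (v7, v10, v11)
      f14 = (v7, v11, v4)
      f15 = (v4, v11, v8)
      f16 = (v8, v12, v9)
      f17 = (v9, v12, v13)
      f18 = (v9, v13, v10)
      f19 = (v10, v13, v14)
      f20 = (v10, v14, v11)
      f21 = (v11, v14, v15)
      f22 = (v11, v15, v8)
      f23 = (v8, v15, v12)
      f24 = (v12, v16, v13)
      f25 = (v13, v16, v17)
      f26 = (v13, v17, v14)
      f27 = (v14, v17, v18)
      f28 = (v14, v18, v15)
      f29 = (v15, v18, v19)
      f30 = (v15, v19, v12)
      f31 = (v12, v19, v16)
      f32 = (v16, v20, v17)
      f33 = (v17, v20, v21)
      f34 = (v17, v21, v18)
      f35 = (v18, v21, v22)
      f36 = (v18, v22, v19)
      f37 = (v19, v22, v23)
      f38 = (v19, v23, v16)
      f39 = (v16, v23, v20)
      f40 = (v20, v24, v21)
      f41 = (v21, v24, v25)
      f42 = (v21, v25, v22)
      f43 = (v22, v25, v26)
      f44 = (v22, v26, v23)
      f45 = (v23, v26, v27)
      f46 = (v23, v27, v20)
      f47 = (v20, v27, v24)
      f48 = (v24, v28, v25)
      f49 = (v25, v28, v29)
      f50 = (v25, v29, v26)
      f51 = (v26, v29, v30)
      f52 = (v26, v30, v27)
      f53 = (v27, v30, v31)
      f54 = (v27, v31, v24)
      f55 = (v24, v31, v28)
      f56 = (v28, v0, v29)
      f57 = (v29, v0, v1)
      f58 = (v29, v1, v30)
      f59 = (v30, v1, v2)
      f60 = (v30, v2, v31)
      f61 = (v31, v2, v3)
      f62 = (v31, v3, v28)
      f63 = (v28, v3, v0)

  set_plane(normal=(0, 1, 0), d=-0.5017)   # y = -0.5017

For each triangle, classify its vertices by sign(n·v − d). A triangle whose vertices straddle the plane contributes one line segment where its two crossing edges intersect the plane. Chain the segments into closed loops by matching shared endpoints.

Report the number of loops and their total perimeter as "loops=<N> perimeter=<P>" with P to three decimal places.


loops=2 perimeter=7.920

Straddling triangles (16 of 64):
  (v16,v20,v17) [+-+] → (-2.0122, -0.5017, 0)–(-1.53592, -0.5017, 0.476284)  len=0.6736
  (v17,v20,v21) [+--] → (-1.53592, -0.5017, 0.476284)–(-1.31219, -0.5017, 0.7)  len=0.3164
  (v17,v21,v18) [+-+] → (-1.31219, -0.5017, 0.7)–(-0.938937, -0.5017, 0.326749)  len=0.5279
  (v18,v21,v22) [+--] → (-0.938937, -0.5017, 0.326749)–(-0.612155, -0.5017, 0)  len=0.4621
  (v18,v22,v19) [+-+] → (-0.612155, -0.5017, 0)–(-0.706446, -0.5017, -0.0942911)  len=0.1333
  (v19,v22,v23) [+--] → (-0.706446, -0.5017, -0.0942911)–(-1.31219, -0.5017, -0.7)  len=0.8566
  (v19,v23,v16) [+-+] → (-1.31219, -0.5017, -0.7)–(-1.68544, -0.5017, -0.326749)  len=0.5279
  (v16,v23,v20) [+--] → (-1.68544, -0.5017, -0.326749)–(-2.0122, -0.5017, 0)  len=0.4621
  (v28,v0,v29) [-+-] → (2.0122, -0.5017, 0)–(1.68544, -0.5017, 0.326749)  len=0.4621
  (v29,v0,v1) [-++] → (1.68544, -0.5017, 0.326749)–(1.31219, -0.5017, 0.7)  len=0.5279
  (v29,v1,v30) [-+-] → (1.31219, -0.5017, 0.7)–(0.706446, -0.5017, 0.0942911)  len=0.8566
  (v30,v1,v2) [-++] → (0.706446, -0.5017, 0.0942911)–(0.612155, -0.5017, 0)  len=0.1333
  (v30,v2,v31) [-+-] → (0.612155, -0.5017, 0)–(0.938937, -0.5017, -0.326749)  len=0.4621
  (v31,v2,v3) [-++] → (0.938937, -0.5017, -0.326749)–(1.31219, -0.5017, -0.7)  len=0.5279
  (v31,v3,v28) [-+-] → (1.31219, -0.5017, -0.7)–(1.53592, -0.5017, -0.476284)  len=0.3164
  (v28,v3,v0) [-++] → (1.53592, -0.5017, -0.476284)–(2.0122, -0.5017, 0)  len=0.6736

Chained into 2 loop(s):
  loop 1: 8 segments, perimeter = 3.9599
  loop 2: 8 segments, perimeter = 3.9599
Total perimeter = 7.920


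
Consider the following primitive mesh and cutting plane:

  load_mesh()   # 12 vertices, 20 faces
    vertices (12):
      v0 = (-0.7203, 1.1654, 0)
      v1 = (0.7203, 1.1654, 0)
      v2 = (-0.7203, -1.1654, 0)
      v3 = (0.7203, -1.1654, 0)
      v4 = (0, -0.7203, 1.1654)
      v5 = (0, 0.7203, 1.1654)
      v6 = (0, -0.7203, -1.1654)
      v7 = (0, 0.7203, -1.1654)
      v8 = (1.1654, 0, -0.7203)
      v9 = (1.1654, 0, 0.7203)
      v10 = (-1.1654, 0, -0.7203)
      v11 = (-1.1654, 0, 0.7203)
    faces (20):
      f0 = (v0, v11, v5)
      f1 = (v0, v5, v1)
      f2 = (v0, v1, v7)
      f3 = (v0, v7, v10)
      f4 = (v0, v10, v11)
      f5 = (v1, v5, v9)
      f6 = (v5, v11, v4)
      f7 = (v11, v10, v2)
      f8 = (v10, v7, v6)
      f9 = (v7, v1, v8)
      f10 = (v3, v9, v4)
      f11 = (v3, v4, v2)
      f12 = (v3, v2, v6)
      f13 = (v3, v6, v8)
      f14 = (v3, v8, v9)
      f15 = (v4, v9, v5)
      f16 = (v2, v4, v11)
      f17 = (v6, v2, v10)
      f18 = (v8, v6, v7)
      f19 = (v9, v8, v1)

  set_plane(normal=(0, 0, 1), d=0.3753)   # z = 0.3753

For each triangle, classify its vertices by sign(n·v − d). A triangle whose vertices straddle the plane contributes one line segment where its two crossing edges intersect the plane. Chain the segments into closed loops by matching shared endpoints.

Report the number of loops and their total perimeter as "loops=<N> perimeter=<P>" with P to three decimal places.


Straddling triangles (10 of 20):
  (v0,v11,v5) [-++] → (-0.952212, 0.558188, 0.3753)–(-0.488338, 1.02206, 0.3753)  len=0.6560
  (v0,v5,v1) [-+-] → (-0.488338, 1.02206, 0.3753)–(0.488338, 1.02206, 0.3753)  len=0.9767
  (v0,v10,v11) [--+] → (-1.1654, 0, 0.3753)–(-0.952212, 0.558188, 0.3753)  len=0.5975
  (v1,v5,v9) [-++] → (0.488338, 1.02206, 0.3753)–(0.952212, 0.558188, 0.3753)  len=0.6560
  (v11,v10,v2) [+--] → (-1.1654, 0, 0.3753)–(-0.952212, -0.558188, 0.3753)  len=0.5975
  (v3,v9,v4) [-++] → (0.952212, -0.558188, 0.3753)–(0.488338, -1.02206, 0.3753)  len=0.6560
  (v3,v4,v2) [-+-] → (0.488338, -1.02206, 0.3753)–(-0.488338, -1.02206, 0.3753)  len=0.9767
  (v3,v8,v9) [--+] → (1.1654, 0, 0.3753)–(0.952212, -0.558188, 0.3753)  len=0.5975
  (v2,v4,v11) [-++] → (-0.488338, -1.02206, 0.3753)–(-0.952212, -0.558188, 0.3753)  len=0.6560
  (v9,v8,v1) [+--] → (1.1654, 0, 0.3753)–(0.952212, 0.558188, 0.3753)  len=0.5975

Chained into 1 loop(s):
  loop 1: 10 segments, perimeter = 6.9675
Total perimeter = 6.967

loops=1 perimeter=6.967


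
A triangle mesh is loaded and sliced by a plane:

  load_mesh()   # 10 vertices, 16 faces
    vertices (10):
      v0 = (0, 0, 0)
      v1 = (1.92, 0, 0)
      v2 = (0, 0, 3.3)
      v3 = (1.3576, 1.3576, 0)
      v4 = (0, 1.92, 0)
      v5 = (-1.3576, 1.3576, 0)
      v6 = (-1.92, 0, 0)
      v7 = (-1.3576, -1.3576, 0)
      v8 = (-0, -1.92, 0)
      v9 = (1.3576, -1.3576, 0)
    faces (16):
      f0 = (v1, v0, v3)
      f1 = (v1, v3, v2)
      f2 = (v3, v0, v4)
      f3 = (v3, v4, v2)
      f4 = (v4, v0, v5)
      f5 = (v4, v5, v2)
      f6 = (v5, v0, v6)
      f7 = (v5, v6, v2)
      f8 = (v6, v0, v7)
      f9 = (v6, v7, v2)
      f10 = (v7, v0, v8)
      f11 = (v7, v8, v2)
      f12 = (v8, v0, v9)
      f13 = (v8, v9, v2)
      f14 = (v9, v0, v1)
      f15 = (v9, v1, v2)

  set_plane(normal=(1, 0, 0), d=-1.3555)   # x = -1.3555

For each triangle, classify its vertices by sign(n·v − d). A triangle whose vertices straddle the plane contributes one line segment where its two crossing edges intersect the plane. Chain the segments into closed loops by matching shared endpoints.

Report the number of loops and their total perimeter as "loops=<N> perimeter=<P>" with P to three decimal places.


loops=1 perimeter=6.057

Straddling triangles (8 of 16):
  (v4,v0,v5) [++-] → (-1.3555, 1.3555, 0)–(-1.3555, 1.35847, 0)  len=0.0030
  (v4,v5,v2) [+-+] → (-1.3555, 1.35847, 0)–(-1.3555, 1.3555, 0.0051046)  len=0.0059
  (v5,v0,v6) [-+-] → (-1.3555, 1.3555, 0)–(-1.3555, 0, 0)  len=1.3555
  (v5,v6,v2) [--+] → (-1.3555, 0, 0.970234)–(-1.3555, 1.3555, 0.0051046)  len=1.6640
  (v6,v0,v7) [-+-] → (-1.3555, 0, 0)–(-1.3555, -1.3555, 0)  len=1.3555
  (v6,v7,v2) [--+] → (-1.3555, -1.3555, 0.0051046)–(-1.3555, 0, 0.970234)  len=1.6640
  (v7,v0,v8) [-++] → (-1.3555, -1.3555, 0)–(-1.3555, -1.35847, 0)  len=0.0030
  (v7,v8,v2) [-++] → (-1.3555, -1.35847, 0)–(-1.3555, -1.3555, 0.0051046)  len=0.0059

Chained into 1 loop(s):
  loop 1: 8 segments, perimeter = 6.0567
Total perimeter = 6.057


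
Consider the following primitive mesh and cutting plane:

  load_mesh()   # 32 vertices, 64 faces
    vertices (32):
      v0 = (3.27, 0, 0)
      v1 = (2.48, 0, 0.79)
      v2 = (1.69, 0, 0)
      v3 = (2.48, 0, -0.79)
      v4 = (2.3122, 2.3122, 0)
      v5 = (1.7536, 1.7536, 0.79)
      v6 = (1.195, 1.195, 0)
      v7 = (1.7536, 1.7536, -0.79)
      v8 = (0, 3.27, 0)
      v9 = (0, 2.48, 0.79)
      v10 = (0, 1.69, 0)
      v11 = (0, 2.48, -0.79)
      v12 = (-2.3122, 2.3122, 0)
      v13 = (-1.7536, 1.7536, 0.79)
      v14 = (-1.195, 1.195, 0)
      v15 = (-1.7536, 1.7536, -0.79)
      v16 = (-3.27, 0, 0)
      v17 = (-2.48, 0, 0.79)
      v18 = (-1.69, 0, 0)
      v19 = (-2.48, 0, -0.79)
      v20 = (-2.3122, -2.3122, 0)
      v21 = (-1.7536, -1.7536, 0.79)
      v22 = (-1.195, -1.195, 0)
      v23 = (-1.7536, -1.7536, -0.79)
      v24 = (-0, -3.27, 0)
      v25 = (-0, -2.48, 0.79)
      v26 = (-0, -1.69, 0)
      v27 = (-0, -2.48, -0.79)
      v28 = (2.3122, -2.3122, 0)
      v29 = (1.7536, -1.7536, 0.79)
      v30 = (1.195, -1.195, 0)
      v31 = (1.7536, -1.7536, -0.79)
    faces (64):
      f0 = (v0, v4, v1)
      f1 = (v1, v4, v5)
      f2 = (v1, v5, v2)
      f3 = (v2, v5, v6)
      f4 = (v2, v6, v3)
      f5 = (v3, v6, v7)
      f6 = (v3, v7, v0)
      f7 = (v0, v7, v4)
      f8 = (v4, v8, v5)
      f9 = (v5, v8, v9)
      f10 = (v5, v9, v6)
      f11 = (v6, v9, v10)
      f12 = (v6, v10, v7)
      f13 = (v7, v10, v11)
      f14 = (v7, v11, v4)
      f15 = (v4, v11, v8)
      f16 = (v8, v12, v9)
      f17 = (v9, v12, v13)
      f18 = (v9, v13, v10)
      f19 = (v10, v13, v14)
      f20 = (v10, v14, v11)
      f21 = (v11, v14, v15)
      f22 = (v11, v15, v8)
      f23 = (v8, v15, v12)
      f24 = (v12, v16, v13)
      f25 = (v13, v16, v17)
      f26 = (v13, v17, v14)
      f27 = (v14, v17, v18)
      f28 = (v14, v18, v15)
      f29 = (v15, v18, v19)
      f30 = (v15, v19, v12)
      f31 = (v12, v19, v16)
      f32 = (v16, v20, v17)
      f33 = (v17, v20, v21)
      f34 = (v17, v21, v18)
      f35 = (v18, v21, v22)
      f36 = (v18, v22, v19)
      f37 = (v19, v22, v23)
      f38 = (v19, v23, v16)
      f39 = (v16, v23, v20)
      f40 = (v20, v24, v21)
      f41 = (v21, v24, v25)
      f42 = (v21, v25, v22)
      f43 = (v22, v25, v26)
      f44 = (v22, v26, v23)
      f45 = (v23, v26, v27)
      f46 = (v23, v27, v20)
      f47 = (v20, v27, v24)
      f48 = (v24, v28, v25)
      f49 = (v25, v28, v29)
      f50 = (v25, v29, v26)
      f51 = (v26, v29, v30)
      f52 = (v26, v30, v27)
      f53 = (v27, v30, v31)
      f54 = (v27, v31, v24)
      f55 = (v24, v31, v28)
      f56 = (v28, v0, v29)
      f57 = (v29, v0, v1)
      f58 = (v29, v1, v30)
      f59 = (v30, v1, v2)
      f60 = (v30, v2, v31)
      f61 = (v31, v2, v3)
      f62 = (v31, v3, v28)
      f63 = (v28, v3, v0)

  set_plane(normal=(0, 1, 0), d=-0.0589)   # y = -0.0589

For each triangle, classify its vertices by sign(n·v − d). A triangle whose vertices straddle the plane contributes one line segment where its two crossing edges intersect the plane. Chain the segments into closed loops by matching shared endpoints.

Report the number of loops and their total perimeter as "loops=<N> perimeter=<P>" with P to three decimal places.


Straddling triangles (16 of 64):
  (v16,v20,v17) [+-+] → (-3.2456, -0.0589, 0)–(-2.47573, -0.0589, 0.769876)  len=1.0888
  (v17,v20,v21) [+--] → (-2.47573, -0.0589, 0.769876)–(-2.4556, -0.0589, 0.79)  len=0.0285
  (v17,v21,v18) [+-+] → (-2.4556, -0.0589, 0.79)–(-1.69214, -0.0589, 0.0265346)  len=1.0797
  (v18,v21,v22) [+--] → (-1.69214, -0.0589, 0.0265346)–(-1.6656, -0.0589, 0)  len=0.0375
  (v18,v22,v19) [+-+] → (-1.6656, -0.0589, 0)–(-2.41666, -0.0589, -0.751062)  len=1.0622
  (v19,v22,v23) [+--] → (-2.41666, -0.0589, -0.751062)–(-2.4556, -0.0589, -0.79)  len=0.0551
  (v19,v23,v16) [+-+] → (-2.4556, -0.0589, -0.79)–(-3.21907, -0.0589, -0.0265346)  len=1.0797
  (v16,v23,v20) [+--] → (-3.21907, -0.0589, -0.0265346)–(-3.2456, -0.0589, 0)  len=0.0375
  (v28,v0,v29) [-+-] → (3.2456, -0.0589, 0)–(3.21907, -0.0589, 0.0265346)  len=0.0375
  (v29,v0,v1) [-++] → (3.21907, -0.0589, 0.0265346)–(2.4556, -0.0589, 0.79)  len=1.0797
  (v29,v1,v30) [-+-] → (2.4556, -0.0589, 0.79)–(2.41666, -0.0589, 0.751062)  len=0.0551
  (v30,v1,v2) [-++] → (2.41666, -0.0589, 0.751062)–(1.6656, -0.0589, 0)  len=1.0622
  (v30,v2,v31) [-+-] → (1.6656, -0.0589, 0)–(1.69214, -0.0589, -0.0265346)  len=0.0375
  (v31,v2,v3) [-++] → (1.69214, -0.0589, -0.0265346)–(2.4556, -0.0589, -0.79)  len=1.0797
  (v31,v3,v28) [-+-] → (2.4556, -0.0589, -0.79)–(2.47573, -0.0589, -0.769876)  len=0.0285
  (v28,v3,v0) [-++] → (2.47573, -0.0589, -0.769876)–(3.2456, -0.0589, 0)  len=1.0888

Chained into 2 loop(s):
  loop 1: 8 segments, perimeter = 4.4689
  loop 2: 8 segments, perimeter = 4.4689
Total perimeter = 8.938

loops=2 perimeter=8.938


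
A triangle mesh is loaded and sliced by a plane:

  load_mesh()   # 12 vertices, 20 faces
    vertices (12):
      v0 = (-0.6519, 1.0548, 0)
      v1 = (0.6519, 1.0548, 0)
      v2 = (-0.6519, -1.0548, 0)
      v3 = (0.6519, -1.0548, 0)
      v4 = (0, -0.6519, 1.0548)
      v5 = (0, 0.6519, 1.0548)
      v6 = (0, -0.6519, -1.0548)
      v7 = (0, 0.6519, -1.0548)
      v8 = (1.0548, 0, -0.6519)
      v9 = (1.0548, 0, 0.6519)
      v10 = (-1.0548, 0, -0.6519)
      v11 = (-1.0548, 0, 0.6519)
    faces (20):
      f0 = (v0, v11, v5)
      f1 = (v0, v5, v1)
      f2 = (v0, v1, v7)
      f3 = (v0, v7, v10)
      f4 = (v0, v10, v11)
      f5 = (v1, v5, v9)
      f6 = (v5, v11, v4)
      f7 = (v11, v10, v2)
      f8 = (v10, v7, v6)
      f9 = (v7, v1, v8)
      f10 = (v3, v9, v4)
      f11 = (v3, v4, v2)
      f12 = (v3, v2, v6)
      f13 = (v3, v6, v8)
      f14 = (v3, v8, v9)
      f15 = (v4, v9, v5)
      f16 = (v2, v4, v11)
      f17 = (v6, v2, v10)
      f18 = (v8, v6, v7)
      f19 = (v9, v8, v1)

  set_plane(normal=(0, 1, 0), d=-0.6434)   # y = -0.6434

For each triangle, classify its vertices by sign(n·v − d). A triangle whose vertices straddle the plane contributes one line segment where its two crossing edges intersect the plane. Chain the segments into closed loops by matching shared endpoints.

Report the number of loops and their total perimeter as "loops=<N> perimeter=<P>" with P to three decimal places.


Straddling triangles (10 of 20):
  (v5,v11,v4) [++-] → (-0.0137533, -0.6434, 1.04955)–(0, -0.6434, 1.0548)  len=0.0147
  (v11,v10,v2) [++-] → (-0.809042, -0.6434, -0.254258)–(-0.809042, -0.6434, 0.254258)  len=0.5085
  (v10,v7,v6) [++-] → (0, -0.6434, -1.0548)–(-0.0137533, -0.6434, -1.04955)  len=0.0147
  (v3,v9,v4) [-+-] → (0.809042, -0.6434, 0.254258)–(0.0137533, -0.6434, 1.04955)  len=1.1247
  (v3,v6,v8) [--+] → (0.0137533, -0.6434, -1.04955)–(0.809042, -0.6434, -0.254258)  len=1.1247
  (v3,v8,v9) [-++] → (0.809042, -0.6434, -0.254258)–(0.809042, -0.6434, 0.254258)  len=0.5085
  (v4,v9,v5) [-++] → (0.0137533, -0.6434, 1.04955)–(0, -0.6434, 1.0548)  len=0.0147
  (v2,v4,v11) [--+] → (-0.0137533, -0.6434, 1.04955)–(-0.809042, -0.6434, 0.254258)  len=1.1247
  (v6,v2,v10) [--+] → (-0.809042, -0.6434, -0.254258)–(-0.0137533, -0.6434, -1.04955)  len=1.1247
  (v8,v6,v7) [+-+] → (0.0137533, -0.6434, -1.04955)–(0, -0.6434, -1.0548)  len=0.0147

Chained into 1 loop(s):
  loop 1: 10 segments, perimeter = 5.5748
Total perimeter = 5.575

loops=1 perimeter=5.575


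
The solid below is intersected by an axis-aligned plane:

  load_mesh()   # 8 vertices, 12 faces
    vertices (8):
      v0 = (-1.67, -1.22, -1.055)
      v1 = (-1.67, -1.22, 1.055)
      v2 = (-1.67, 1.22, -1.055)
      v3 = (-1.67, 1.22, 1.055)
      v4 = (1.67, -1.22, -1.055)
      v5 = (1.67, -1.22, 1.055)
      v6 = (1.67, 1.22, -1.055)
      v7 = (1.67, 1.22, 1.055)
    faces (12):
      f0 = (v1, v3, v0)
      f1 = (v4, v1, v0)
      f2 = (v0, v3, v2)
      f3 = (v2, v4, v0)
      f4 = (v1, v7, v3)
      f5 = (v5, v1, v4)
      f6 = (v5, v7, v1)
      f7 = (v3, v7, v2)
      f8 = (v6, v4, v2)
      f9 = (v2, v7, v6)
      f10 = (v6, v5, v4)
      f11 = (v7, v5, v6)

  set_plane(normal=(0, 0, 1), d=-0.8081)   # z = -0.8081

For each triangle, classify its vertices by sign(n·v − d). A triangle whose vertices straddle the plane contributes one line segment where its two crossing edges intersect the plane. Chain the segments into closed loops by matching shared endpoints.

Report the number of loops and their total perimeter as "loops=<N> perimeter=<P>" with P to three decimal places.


loops=1 perimeter=11.560

Straddling triangles (8 of 12):
  (v1,v3,v0) [++-] → (-1.67, -0.934485, -0.8081)–(-1.67, -1.22, -0.8081)  len=0.2855
  (v4,v1,v0) [-+-] → (1.27917, -1.22, -0.8081)–(-1.67, -1.22, -0.8081)  len=2.9492
  (v0,v3,v2) [-+-] → (-1.67, -0.934485, -0.8081)–(-1.67, 1.22, -0.8081)  len=2.1545
  (v5,v1,v4) [++-] → (1.27917, -1.22, -0.8081)–(1.67, -1.22, -0.8081)  len=0.3908
  (v3,v7,v2) [++-] → (-1.27917, 1.22, -0.8081)–(-1.67, 1.22, -0.8081)  len=0.3908
  (v2,v7,v6) [-+-] → (-1.27917, 1.22, -0.8081)–(1.67, 1.22, -0.8081)  len=2.9492
  (v6,v5,v4) [-+-] → (1.67, 0.934485, -0.8081)–(1.67, -1.22, -0.8081)  len=2.1545
  (v7,v5,v6) [++-] → (1.67, 0.934485, -0.8081)–(1.67, 1.22, -0.8081)  len=0.2855

Chained into 1 loop(s):
  loop 1: 8 segments, perimeter = 11.5600
Total perimeter = 11.560


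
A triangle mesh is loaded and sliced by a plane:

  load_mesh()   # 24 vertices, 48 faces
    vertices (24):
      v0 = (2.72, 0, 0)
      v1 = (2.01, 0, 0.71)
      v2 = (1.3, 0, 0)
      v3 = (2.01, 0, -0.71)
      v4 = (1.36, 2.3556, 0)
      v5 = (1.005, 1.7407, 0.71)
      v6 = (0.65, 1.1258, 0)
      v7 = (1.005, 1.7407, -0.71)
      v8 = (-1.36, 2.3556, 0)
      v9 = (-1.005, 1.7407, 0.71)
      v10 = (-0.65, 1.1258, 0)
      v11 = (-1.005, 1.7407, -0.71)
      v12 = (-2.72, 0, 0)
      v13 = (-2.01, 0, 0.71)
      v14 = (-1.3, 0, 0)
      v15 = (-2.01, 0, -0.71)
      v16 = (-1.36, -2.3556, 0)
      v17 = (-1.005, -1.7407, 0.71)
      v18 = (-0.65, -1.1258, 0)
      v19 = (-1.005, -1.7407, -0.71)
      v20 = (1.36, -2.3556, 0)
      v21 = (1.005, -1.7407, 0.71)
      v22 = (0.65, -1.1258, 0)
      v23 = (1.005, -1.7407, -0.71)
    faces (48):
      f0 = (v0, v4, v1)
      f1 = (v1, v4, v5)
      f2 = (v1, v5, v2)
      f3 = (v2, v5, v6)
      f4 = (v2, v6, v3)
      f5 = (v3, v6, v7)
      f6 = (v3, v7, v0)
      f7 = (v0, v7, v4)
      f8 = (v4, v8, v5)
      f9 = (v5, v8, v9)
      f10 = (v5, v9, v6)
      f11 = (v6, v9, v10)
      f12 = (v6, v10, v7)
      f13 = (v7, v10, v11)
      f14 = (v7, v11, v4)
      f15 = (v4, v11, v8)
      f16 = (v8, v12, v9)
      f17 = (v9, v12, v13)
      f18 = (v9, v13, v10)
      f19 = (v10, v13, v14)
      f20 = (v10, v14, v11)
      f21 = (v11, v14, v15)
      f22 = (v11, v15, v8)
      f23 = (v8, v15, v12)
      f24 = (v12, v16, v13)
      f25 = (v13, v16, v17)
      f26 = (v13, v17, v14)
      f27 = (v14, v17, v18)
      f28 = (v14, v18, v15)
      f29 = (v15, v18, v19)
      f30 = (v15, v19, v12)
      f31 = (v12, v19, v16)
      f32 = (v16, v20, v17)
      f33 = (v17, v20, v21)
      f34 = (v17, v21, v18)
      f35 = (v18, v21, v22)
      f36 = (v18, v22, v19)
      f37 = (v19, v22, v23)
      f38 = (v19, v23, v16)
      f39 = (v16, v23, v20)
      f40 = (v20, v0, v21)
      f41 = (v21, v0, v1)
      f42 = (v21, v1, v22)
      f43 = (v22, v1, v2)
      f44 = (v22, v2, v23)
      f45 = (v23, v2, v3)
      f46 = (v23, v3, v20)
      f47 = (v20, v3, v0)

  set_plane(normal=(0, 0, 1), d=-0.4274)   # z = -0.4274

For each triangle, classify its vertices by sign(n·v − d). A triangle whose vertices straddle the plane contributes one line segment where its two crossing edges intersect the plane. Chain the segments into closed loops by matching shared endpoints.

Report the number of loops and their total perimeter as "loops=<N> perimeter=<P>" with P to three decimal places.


loops=2 perimeter=24.120

Straddling triangles (24 of 48):
  (v2,v6,v3) [++-] → (1.46868, 0.4481, -0.4274)–(1.7274, 0, -0.4274)  len=0.5174
  (v3,v6,v7) [-+-] → (1.46868, 0.4481, -0.4274)–(0.8637, 1.49595, -0.4274)  len=1.2100
  (v3,v7,v0) [--+] → (1.68762, 1.04785, -0.4274)–(2.2926, 0, -0.4274)  len=1.2100
  (v0,v7,v4) [+-+] → (1.68762, 1.04785, -0.4274)–(1.1463, 1.98545, -0.4274)  len=1.0826
  (v6,v10,v7) [++-] → (0.346263, 1.49595, -0.4274)–(0.8637, 1.49595, -0.4274)  len=0.5174
  (v7,v10,v11) [-+-] → (0.346263, 1.49595, -0.4274)–(-0.8637, 1.49595, -0.4274)  len=1.2100
  (v7,v11,v4) [--+] → (-0.0636634, 1.98545, -0.4274)–(1.1463, 1.98545, -0.4274)  len=1.2100
  (v4,v11,v8) [+-+] → (-0.0636634, 1.98545, -0.4274)–(-1.1463, 1.98545, -0.4274)  len=1.0826
  (v10,v14,v11) [++-] → (-1.12242, 1.04785, -0.4274)–(-0.8637, 1.49595, -0.4274)  len=0.5174
  (v11,v14,v15) [-+-] → (-1.12242, 1.04785, -0.4274)–(-1.7274, 0, -0.4274)  len=1.2100
  (v11,v15,v8) [--+] → (-1.75128, 0.937595, -0.4274)–(-1.1463, 1.98545, -0.4274)  len=1.2100
  (v8,v15,v12) [+-+] → (-1.75128, 0.937595, -0.4274)–(-2.2926, 0, -0.4274)  len=1.0826
  (v14,v18,v15) [++-] → (-1.46868, -0.4481, -0.4274)–(-1.7274, 0, -0.4274)  len=0.5174
  (v15,v18,v19) [-+-] → (-1.46868, -0.4481, -0.4274)–(-0.8637, -1.49595, -0.4274)  len=1.2100
  (v15,v19,v12) [--+] → (-1.68762, -1.04785, -0.4274)–(-2.2926, 0, -0.4274)  len=1.2100
  (v12,v19,v16) [+-+] → (-1.68762, -1.04785, -0.4274)–(-1.1463, -1.98545, -0.4274)  len=1.0826
  (v18,v22,v19) [++-] → (-0.346263, -1.49595, -0.4274)–(-0.8637, -1.49595, -0.4274)  len=0.5174
  (v19,v22,v23) [-+-] → (-0.346263, -1.49595, -0.4274)–(0.8637, -1.49595, -0.4274)  len=1.2100
  (v19,v23,v16) [--+] → (0.0636634, -1.98545, -0.4274)–(-1.1463, -1.98545, -0.4274)  len=1.2100
  (v16,v23,v20) [+-+] → (0.0636634, -1.98545, -0.4274)–(1.1463, -1.98545, -0.4274)  len=1.0826
  (v22,v2,v23) [++-] → (1.12242, -1.04785, -0.4274)–(0.8637, -1.49595, -0.4274)  len=0.5174
  (v23,v2,v3) [-+-] → (1.12242, -1.04785, -0.4274)–(1.7274, 0, -0.4274)  len=1.2100
  (v23,v3,v20) [--+] → (1.75128, -0.937595, -0.4274)–(1.1463, -1.98545, -0.4274)  len=1.2100
  (v20,v3,v0) [+-+] → (1.75128, -0.937595, -0.4274)–(2.2926, 0, -0.4274)  len=1.0826

Chained into 2 loop(s):
  loop 1: 12 segments, perimeter = 10.3643
  loop 2: 12 segments, perimeter = 13.7556
Total perimeter = 24.120
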